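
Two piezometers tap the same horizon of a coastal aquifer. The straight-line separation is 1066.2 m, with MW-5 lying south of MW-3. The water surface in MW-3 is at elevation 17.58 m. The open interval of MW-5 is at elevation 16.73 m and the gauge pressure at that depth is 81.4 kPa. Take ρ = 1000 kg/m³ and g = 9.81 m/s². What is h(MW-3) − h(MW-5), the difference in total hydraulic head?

Total head at MW-3: h = 17.58 m (water level in the piezometer is the total head).
Pressure head at MW-5: ψ = P/(ρg) = 81.4×1000 / (1000 × 9.81) = 8.30 m.
Total head at MW-5: h = z + ψ = 16.73 + 8.30 = 25.03 m.
Head difference: h(MW-3) − h(MW-5) = 17.58 − 25.03 = -7.45 m.

Δh ≈ -7.45 m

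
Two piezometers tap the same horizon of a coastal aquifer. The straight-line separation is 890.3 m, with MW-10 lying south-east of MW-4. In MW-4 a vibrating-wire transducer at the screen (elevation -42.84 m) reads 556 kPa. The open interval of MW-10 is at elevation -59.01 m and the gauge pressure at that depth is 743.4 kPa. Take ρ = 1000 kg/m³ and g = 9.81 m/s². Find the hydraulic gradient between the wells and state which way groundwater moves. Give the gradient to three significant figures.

Pressure head at MW-4: ψ = P/(ρg) = 556×1000 / (1000 × 9.81) = 56.68 m.
Total head at MW-4: h = z + ψ = -42.84 + 56.68 = 13.84 m.
Pressure head at MW-10: ψ = P/(ρg) = 743.4×1000 / (1000 × 9.81) = 75.78 m.
Total head at MW-10: h = z + ψ = -59.01 + 75.78 = 16.77 m.
Head difference: h(MW-4) − h(MW-10) = 13.84 − 16.77 = -2.93 m.
Hydraulic gradient: i = |Δh| / L = 2.93 / 890.3 = 0.00329.
Flow is from higher to lower head: from MW-10 toward MW-4, i.e. toward the north-west.

i ≈ 0.00329; groundwater flows toward the north-west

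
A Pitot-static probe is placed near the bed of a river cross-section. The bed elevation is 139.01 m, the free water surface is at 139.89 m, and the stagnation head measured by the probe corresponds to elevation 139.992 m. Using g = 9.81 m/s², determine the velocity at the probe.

v ≈ 1.41 m/s

Near the bed, under hydrostatic conditions, the piezometric head (z + ψ) equals the free-surface elevation, 139.89 m.
Velocity head = total − piezometric = 139.992 − 139.89 = 0.102 m.
v = √(2g·h_v) = √(2 × 9.81 × 0.102) = 1.41 m/s.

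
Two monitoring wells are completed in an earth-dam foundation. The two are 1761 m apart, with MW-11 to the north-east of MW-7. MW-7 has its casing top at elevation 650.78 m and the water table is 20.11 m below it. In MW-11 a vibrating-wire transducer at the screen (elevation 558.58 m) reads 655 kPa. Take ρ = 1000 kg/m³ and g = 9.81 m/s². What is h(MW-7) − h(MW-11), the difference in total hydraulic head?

Δh ≈ 5.32 m

Total head at MW-7: h = 650.78 − 20.11 = 630.67 m.
Pressure head at MW-11: ψ = P/(ρg) = 655×1000 / (1000 × 9.81) = 66.77 m.
Total head at MW-11: h = z + ψ = 558.58 + 66.77 = 625.35 m.
Head difference: h(MW-7) − h(MW-11) = 630.67 − 625.35 = 5.32 m.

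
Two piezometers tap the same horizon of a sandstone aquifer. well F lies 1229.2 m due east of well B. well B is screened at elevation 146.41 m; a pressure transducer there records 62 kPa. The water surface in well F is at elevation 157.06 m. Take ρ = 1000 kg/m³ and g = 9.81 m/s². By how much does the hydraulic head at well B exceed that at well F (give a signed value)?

Pressure head at well B: ψ = P/(ρg) = 62×1000 / (1000 × 9.81) = 6.32 m.
Total head at well B: h = z + ψ = 146.41 + 6.32 = 152.73 m.
Total head at well F: h = 157.06 m (water level in the piezometer is the total head).
Head difference: h(well B) − h(well F) = 152.73 − 157.06 = -4.33 m.

Δh ≈ -4.33 m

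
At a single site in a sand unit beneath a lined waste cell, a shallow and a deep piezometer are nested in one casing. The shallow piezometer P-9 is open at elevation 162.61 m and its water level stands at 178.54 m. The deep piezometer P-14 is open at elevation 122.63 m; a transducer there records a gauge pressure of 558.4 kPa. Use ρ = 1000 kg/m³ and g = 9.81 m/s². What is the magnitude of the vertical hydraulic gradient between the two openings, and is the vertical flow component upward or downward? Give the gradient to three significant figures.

Total head at P-9: h = 178.54 m (water level in the standpipe).
Pressure head at P-14: ψ = P/(ρg) = 558.4×1000 / (1000 × 9.81) = 56.92 m.
Total head at P-14: h = z + ψ = 122.63 + 56.92 = 179.55 m.
Δh = h(P-9) − h(P-14) = 178.54 − 179.55 = -1.01 m.
Vertical separation Δz = 162.61 − 122.63 = 39.98 m.
|i_v| = |Δh| / Δz = 1.01 / 39.98 = 0.0253.
Head is higher in the deep piezometer, so vertical flow is upward (discharge condition).

|i_v| ≈ 0.0253; vertical flow is upward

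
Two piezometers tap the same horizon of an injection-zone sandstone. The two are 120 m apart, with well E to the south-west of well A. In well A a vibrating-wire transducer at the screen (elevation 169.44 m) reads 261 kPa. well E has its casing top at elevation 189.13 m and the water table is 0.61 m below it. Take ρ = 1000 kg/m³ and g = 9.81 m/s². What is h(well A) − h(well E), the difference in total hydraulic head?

Pressure head at well A: ψ = P/(ρg) = 261×1000 / (1000 × 9.81) = 26.61 m.
Total head at well A: h = z + ψ = 169.44 + 26.61 = 196.05 m.
Total head at well E: h = 189.13 − 0.61 = 188.52 m.
Head difference: h(well A) − h(well E) = 196.05 − 188.52 = 7.53 m.

Δh ≈ 7.53 m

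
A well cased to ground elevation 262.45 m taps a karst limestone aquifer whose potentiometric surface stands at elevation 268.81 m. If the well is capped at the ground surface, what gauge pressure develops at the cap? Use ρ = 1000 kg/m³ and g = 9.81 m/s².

Head above the cap: Δh = 268.81 − 262.45 = 6.36 m.
P = ρgΔh = 1000 × 9.81 × 6.36 = 62392 Pa ≈ 62.4 kPa.

P ≈ 62.4 kPa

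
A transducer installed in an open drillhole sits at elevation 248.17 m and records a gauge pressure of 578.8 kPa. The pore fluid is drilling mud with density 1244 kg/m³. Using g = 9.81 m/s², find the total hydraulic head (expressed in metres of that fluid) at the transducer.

ψ = P/(ρg) = 578.8×1000 / (1244 × 9.81) = 47.43 m.
h = z + ψ = 248.17 + 47.43 = 295.60 m.

h ≈ 295.60 m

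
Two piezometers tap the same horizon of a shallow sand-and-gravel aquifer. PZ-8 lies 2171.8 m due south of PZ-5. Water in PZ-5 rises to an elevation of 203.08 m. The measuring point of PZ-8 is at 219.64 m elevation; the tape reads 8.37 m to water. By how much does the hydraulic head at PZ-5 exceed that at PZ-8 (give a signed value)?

Δh ≈ -8.19 m

Total head at PZ-5: h = 203.08 m (water level in the piezometer is the total head).
Total head at PZ-8: h = 219.64 − 8.37 = 211.27 m.
Head difference: h(PZ-5) − h(PZ-8) = 203.08 − 211.27 = -8.19 m.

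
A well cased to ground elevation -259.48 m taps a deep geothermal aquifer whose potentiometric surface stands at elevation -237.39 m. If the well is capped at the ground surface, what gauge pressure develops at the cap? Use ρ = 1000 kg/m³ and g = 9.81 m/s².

Head above the cap: Δh = -237.39 − (-259.48) = 22.09 m.
P = ρgΔh = 1000 × 9.81 × 22.09 = 216703 Pa ≈ 217 kPa.

P ≈ 217 kPa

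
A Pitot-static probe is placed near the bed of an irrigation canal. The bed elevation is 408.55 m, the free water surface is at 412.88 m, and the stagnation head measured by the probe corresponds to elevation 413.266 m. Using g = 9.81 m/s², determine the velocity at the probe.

v ≈ 2.75 m/s

Near the bed, under hydrostatic conditions, the piezometric head (z + ψ) equals the free-surface elevation, 412.88 m.
Velocity head = total − piezometric = 413.266 − 412.88 = 0.386 m.
v = √(2g·h_v) = √(2 × 9.81 × 0.386) = 2.75 m/s.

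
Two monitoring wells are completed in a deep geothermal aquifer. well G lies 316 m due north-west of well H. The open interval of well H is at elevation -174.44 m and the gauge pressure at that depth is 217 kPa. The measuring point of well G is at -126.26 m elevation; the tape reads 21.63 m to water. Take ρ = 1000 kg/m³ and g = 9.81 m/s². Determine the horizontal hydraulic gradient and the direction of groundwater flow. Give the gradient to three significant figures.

i ≈ 0.0140; groundwater flows toward the south-east

Pressure head at well H: ψ = P/(ρg) = 217×1000 / (1000 × 9.81) = 22.12 m.
Total head at well H: h = z + ψ = -174.44 + 22.12 = -152.32 m.
Total head at well G: h = -126.26 − 21.63 = -147.89 m.
Head difference: h(well H) − h(well G) = -152.32 − (-147.89) = -4.43 m.
Hydraulic gradient: i = |Δh| / L = 4.43 / 316 = 0.0140.
Flow is from higher to lower head: from well G toward well H, i.e. toward the south-east.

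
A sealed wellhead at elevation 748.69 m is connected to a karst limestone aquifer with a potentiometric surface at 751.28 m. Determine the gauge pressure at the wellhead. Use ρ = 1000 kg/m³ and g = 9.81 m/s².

Head above the cap: Δh = 751.28 − 748.69 = 2.59 m.
P = ρgΔh = 1000 × 9.81 × 2.59 = 25408 Pa ≈ 25.4 kPa.

P ≈ 25.4 kPa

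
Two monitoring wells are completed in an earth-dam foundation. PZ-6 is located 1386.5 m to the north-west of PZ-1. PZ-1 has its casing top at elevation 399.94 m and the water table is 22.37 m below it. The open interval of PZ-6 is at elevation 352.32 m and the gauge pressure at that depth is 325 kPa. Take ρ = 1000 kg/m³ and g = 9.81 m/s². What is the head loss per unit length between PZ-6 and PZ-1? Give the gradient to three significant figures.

Total head at PZ-1: h = 399.94 − 22.37 = 377.57 m.
Pressure head at PZ-6: ψ = P/(ρg) = 325×1000 / (1000 × 9.81) = 33.13 m.
Total head at PZ-6: h = z + ψ = 352.32 + 33.13 = 385.45 m.
Head difference: h(PZ-1) − h(PZ-6) = 377.57 − 385.45 = -7.88 m.
Hydraulic gradient: i = |Δh| / L = 7.88 / 1386.5 = 0.00568.

i ≈ 0.00568 m/m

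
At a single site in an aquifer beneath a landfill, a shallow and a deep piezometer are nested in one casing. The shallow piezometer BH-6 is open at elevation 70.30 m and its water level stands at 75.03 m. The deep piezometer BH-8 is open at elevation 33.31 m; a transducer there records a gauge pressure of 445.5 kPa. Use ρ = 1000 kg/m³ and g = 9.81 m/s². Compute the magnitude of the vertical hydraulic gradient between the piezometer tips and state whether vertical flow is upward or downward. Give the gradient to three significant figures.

|i_v| ≈ 0.0998; vertical flow is upward

Total head at BH-6: h = 75.03 m (water level in the standpipe).
Pressure head at BH-8: ψ = P/(ρg) = 445.5×1000 / (1000 × 9.81) = 45.41 m.
Total head at BH-8: h = z + ψ = 33.31 + 45.41 = 78.72 m.
Δh = h(BH-6) − h(BH-8) = 75.03 − 78.72 = -3.69 m.
Vertical separation Δz = 70.30 − 33.31 = 36.99 m.
|i_v| = |Δh| / Δz = 3.69 / 36.99 = 0.0998.
Head is higher in the deep piezometer, so vertical flow is upward (discharge condition).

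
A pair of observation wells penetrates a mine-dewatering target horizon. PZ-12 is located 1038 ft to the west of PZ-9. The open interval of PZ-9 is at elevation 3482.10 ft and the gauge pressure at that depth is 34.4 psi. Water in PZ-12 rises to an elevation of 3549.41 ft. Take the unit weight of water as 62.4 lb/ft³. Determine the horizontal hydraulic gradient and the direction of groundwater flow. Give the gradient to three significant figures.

i ≈ 0.0116; groundwater flows toward the west

Pressure head at PZ-9: ψ = 144·P/γ = 144 × 34.4 / 62.4 = 79.38 ft.
Total head at PZ-9: h = z + ψ = 3482.10 + 79.38 = 3561.48 ft.
Total head at PZ-12: h = 3549.41 ft (water level in the piezometer is the total head).
Head difference: h(PZ-9) − h(PZ-12) = 3561.48 − 3549.41 = 12.07 ft.
Hydraulic gradient: i = |Δh| / L = 12.07 / 1038 = 0.0116.
Flow is from higher to lower head: from PZ-9 toward PZ-12, i.e. toward the west.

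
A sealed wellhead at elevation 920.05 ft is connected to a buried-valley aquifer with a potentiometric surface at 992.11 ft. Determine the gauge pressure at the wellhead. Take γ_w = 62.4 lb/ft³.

P ≈ 31.2 psi

Head above the cap: Δh = 992.11 − 920.05 = 72.06 ft.
P = γΔh/144 = 62.4 × 72.06 / 144 = 31.2 psi.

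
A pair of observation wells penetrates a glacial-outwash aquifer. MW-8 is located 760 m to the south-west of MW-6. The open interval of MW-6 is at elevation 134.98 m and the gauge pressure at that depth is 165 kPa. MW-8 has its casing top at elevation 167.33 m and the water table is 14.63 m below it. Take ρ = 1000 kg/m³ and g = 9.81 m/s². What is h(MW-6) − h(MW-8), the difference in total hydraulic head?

Pressure head at MW-6: ψ = P/(ρg) = 165×1000 / (1000 × 9.81) = 16.82 m.
Total head at MW-6: h = z + ψ = 134.98 + 16.82 = 151.80 m.
Total head at MW-8: h = 167.33 − 14.63 = 152.70 m.
Head difference: h(MW-6) − h(MW-8) = 151.80 − 152.70 = -0.90 m.

Δh ≈ -0.90 m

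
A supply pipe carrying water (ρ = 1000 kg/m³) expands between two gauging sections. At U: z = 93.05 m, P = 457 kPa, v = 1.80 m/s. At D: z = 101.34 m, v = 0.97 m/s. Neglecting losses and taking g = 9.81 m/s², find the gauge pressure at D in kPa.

Pressure head at U: ψ₁ = P₁/(ρg) = 457×1000 / (1000 × 9.81) = 46.59 m.
Velocity heads: v₁²/2g = 1.80²/19.62 = 0.165 m; v₂²/2g = 0.97²/19.62 = 0.048 m.
Total head H = z₁ + ψ₁ + v₁²/2g = 93.05 + 46.59 + 0.165 = 139.80 m.
ψ₂ = H − z₂ − v₂²/2g = 139.80 − 101.34 − 0.048 = 38.41 m.
P₂ = ρgψ₂ = 1000 × 9.81 × 38.41 ≈ 377 kPa.

P₂ ≈ 377 kPa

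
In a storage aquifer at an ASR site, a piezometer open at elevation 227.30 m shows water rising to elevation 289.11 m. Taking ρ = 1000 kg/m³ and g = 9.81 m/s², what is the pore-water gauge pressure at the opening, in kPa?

P ≈ 606 kPa

Pressure head ψ = h − z = 289.11 − 227.30 = 61.81 m.
P = ρgψ = 1000 × 9.81 × 61.81 = 606356 Pa ≈ 606 kPa.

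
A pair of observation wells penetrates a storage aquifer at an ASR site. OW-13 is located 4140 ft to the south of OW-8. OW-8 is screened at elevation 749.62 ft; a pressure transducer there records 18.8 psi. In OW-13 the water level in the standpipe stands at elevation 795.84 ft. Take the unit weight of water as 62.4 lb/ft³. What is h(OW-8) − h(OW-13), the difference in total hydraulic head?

Δh ≈ -2.84 ft

Pressure head at OW-8: ψ = 144·P/γ = 144 × 18.8 / 62.4 = 43.38 ft.
Total head at OW-8: h = z + ψ = 749.62 + 43.38 = 793.00 ft.
Total head at OW-13: h = 795.84 ft (water level in the piezometer is the total head).
Head difference: h(OW-8) − h(OW-13) = 793.00 − 795.84 = -2.84 ft.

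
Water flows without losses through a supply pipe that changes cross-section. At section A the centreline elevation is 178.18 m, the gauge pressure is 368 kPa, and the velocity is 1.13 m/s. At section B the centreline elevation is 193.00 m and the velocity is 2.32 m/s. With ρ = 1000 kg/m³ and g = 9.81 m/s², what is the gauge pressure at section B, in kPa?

Pressure head at A: ψ₁ = P₁/(ρg) = 368×1000 / (1000 × 9.81) = 37.51 m.
Velocity heads: v₁²/2g = 1.13²/19.62 = 0.065 m; v₂²/2g = 2.32²/19.62 = 0.274 m.
Total head H = z₁ + ψ₁ + v₁²/2g = 178.18 + 37.51 + 0.065 = 215.75 m.
ψ₂ = H − z₂ − v₂²/2g = 215.75 − 193.00 − 0.274 = 22.48 m.
P₂ = ρgψ₂ = 1000 × 9.81 × 22.48 ≈ 221 kPa.

P₂ ≈ 221 kPa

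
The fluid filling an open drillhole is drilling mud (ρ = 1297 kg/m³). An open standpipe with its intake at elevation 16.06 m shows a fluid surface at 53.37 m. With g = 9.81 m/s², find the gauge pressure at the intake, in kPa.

Pressure head ψ = h − z = 53.37 − 16.06 = 37.31 m.
P = ρgψ = 1297 × 9.81 × 37.31 = 474716 Pa ≈ 475 kPa.

P ≈ 475 kPa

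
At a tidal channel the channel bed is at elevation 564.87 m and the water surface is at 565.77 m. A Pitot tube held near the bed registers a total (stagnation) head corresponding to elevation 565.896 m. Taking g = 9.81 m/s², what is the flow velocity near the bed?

Near the bed, under hydrostatic conditions, the piezometric head (z + ψ) equals the free-surface elevation, 565.77 m.
Velocity head = total − piezometric = 565.896 − 565.77 = 0.126 m.
v = √(2g·h_v) = √(2 × 9.81 × 0.126) = 1.57 m/s.

v ≈ 1.57 m/s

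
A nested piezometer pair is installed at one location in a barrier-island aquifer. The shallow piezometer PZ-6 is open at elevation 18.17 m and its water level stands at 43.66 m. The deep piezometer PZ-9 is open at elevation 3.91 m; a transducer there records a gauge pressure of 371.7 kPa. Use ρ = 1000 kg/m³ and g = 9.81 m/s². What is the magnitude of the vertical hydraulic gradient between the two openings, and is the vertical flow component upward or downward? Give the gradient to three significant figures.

|i_v| ≈ 0.130; vertical flow is downward

Total head at PZ-6: h = 43.66 m (water level in the standpipe).
Pressure head at PZ-9: ψ = P/(ρg) = 371.7×1000 / (1000 × 9.81) = 37.89 m.
Total head at PZ-9: h = z + ψ = 3.91 + 37.89 = 41.80 m.
Δh = h(PZ-6) − h(PZ-9) = 43.66 − 41.80 = 1.86 m.
Vertical separation Δz = 18.17 − 3.91 = 14.26 m.
|i_v| = |Δh| / Δz = 1.86 / 14.26 = 0.130.
Head is higher in the shallow piezometer, so vertical flow is downward (recharge condition).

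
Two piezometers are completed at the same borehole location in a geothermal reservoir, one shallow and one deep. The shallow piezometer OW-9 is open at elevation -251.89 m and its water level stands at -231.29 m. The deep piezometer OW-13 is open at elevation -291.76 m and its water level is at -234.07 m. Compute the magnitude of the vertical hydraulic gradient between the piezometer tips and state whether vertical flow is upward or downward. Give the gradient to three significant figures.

|i_v| ≈ 0.0697; vertical flow is downward

Total head at OW-9: h = -231.29 m (water level in the standpipe).
Total head at OW-13: h = -234.07 m.
Δh = h(OW-9) − h(OW-13) = -231.29 − (-234.07) = 2.78 m.
Vertical separation Δz = -251.89 − (-291.76) = 39.87 m.
|i_v| = |Δh| / Δz = 2.78 / 39.87 = 0.0697.
Head is higher in the shallow piezometer, so vertical flow is downward (recharge condition).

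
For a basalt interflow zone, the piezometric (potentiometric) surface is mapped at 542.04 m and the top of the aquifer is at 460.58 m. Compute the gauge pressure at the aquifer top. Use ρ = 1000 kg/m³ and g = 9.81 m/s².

P ≈ 799 kPa

Pressure head at the aquifer top: ψ = h − z = 542.04 − 460.58 = 81.46 m.
P = ρgψ = 1000 × 9.81 × 81.46 = 799123 Pa ≈ 799 kPa.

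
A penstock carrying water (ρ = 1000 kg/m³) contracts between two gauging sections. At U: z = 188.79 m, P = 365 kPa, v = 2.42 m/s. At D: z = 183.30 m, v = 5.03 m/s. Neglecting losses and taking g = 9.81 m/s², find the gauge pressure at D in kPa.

Pressure head at U: ψ₁ = P₁/(ρg) = 365×1000 / (1000 × 9.81) = 37.21 m.
Velocity heads: v₁²/2g = 2.42²/19.62 = 0.298 m; v₂²/2g = 5.03²/19.62 = 1.290 m.
Total head H = z₁ + ψ₁ + v₁²/2g = 188.79 + 37.21 + 0.298 = 226.30 m.
ψ₂ = H − z₂ − v₂²/2g = 226.30 − 183.30 − 1.290 = 41.71 m.
P₂ = ρgψ₂ = 1000 × 9.81 × 41.71 ≈ 409 kPa.

P₂ ≈ 409 kPa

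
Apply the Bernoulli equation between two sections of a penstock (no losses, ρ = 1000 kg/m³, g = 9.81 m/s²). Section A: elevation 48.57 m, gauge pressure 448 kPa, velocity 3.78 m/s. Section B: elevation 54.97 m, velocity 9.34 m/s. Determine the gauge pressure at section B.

Pressure head at A: ψ₁ = P₁/(ρg) = 448×1000 / (1000 × 9.81) = 45.67 m.
Velocity heads: v₁²/2g = 3.78²/19.62 = 0.728 m; v₂²/2g = 9.34²/19.62 = 4.446 m.
Total head H = z₁ + ψ₁ + v₁²/2g = 48.57 + 45.67 + 0.728 = 94.97 m.
ψ₂ = H − z₂ − v₂²/2g = 94.97 − 54.97 − 4.446 = 35.55 m.
P₂ = ρgψ₂ = 1000 × 9.81 × 35.55 ≈ 349 kPa.

P₂ ≈ 349 kPa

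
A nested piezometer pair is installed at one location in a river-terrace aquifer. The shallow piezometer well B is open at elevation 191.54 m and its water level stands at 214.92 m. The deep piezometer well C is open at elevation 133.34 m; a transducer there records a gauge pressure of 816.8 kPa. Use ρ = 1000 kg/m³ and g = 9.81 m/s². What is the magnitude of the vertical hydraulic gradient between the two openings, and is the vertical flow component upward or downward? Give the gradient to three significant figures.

Total head at well B: h = 214.92 m (water level in the standpipe).
Pressure head at well C: ψ = P/(ρg) = 816.8×1000 / (1000 × 9.81) = 83.26 m.
Total head at well C: h = z + ψ = 133.34 + 83.26 = 216.60 m.
Δh = h(well B) − h(well C) = 214.92 − 216.60 = -1.68 m.
Vertical separation Δz = 191.54 − 133.34 = 58.20 m.
|i_v| = |Δh| / Δz = 1.68 / 58.20 = 0.0289.
Head is higher in the deep piezometer, so vertical flow is upward (discharge condition).

|i_v| ≈ 0.0289; vertical flow is upward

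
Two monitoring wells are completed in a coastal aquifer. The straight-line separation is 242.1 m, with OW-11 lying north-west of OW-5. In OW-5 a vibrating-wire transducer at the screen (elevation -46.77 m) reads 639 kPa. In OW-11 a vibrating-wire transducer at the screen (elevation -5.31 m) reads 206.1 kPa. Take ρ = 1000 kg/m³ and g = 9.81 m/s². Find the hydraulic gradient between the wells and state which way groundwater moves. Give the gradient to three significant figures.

i ≈ 0.0110; groundwater flows toward the north-west

Pressure head at OW-5: ψ = P/(ρg) = 639×1000 / (1000 × 9.81) = 65.14 m.
Total head at OW-5: h = z + ψ = -46.77 + 65.14 = 18.37 m.
Pressure head at OW-11: ψ = P/(ρg) = 206.1×1000 / (1000 × 9.81) = 21.01 m.
Total head at OW-11: h = z + ψ = -5.31 + 21.01 = 15.70 m.
Head difference: h(OW-5) − h(OW-11) = 18.37 − 15.70 = 2.67 m.
Hydraulic gradient: i = |Δh| / L = 2.67 / 242.1 = 0.0110.
Flow is from higher to lower head: from OW-5 toward OW-11, i.e. toward the north-west.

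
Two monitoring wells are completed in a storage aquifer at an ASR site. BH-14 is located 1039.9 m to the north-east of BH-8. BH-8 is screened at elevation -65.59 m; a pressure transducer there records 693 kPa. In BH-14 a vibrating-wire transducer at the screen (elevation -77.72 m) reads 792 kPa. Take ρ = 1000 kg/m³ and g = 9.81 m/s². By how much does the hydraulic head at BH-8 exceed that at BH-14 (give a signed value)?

Pressure head at BH-8: ψ = P/(ρg) = 693×1000 / (1000 × 9.81) = 70.64 m.
Total head at BH-8: h = z + ψ = -65.59 + 70.64 = 5.05 m.
Pressure head at BH-14: ψ = P/(ρg) = 792×1000 / (1000 × 9.81) = 80.73 m.
Total head at BH-14: h = z + ψ = -77.72 + 80.73 = 3.01 m.
Head difference: h(BH-8) − h(BH-14) = 5.05 − 3.01 = 2.04 m.

Δh ≈ 2.04 m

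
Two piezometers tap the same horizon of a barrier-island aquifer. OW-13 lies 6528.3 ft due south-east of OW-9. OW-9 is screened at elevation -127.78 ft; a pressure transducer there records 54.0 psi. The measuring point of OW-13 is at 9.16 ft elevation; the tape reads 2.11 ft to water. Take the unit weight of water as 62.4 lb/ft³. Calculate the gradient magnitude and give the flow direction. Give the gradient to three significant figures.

i ≈ 0.00156; groundwater flows toward the north-west

Pressure head at OW-9: ψ = 144·P/γ = 144 × 54.0 / 62.4 = 124.62 ft.
Total head at OW-9: h = z + ψ = -127.78 + 124.62 = -3.16 ft.
Total head at OW-13: h = 9.16 − 2.11 = 7.05 ft.
Head difference: h(OW-9) − h(OW-13) = -3.16 − 7.05 = -10.21 ft.
Hydraulic gradient: i = |Δh| / L = 10.21 / 6528.3 = 0.00156.
Flow is from higher to lower head: from OW-13 toward OW-9, i.e. toward the north-west.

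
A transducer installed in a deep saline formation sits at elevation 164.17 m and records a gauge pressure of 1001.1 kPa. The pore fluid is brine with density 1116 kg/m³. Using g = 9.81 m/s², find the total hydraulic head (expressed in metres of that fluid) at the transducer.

h ≈ 255.61 m

ψ = P/(ρg) = 1001.1×1000 / (1116 × 9.81) = 91.44 m.
h = z + ψ = 164.17 + 91.44 = 255.61 m.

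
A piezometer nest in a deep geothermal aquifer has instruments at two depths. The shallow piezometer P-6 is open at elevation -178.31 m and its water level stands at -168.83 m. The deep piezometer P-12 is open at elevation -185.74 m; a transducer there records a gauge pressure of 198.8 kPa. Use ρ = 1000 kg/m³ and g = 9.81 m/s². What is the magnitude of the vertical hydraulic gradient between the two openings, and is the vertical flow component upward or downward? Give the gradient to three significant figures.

|i_v| ≈ 0.452; vertical flow is upward

Total head at P-6: h = -168.83 m (water level in the standpipe).
Pressure head at P-12: ψ = P/(ρg) = 198.8×1000 / (1000 × 9.81) = 20.27 m.
Total head at P-12: h = z + ψ = -185.74 + 20.27 = -165.47 m.
Δh = h(P-6) − h(P-12) = -168.83 − (-165.47) = -3.36 m.
Vertical separation Δz = -178.31 − (-185.74) = 7.43 m.
|i_v| = |Δh| / Δz = 3.36 / 7.43 = 0.452.
Head is higher in the deep piezometer, so vertical flow is upward (discharge condition).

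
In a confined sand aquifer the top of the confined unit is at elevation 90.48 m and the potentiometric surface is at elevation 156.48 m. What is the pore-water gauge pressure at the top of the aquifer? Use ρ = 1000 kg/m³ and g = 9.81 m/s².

P ≈ 647 kPa

Pressure head at the aquifer top: ψ = h − z = 156.48 − 90.48 = 66.00 m.
P = ρgψ = 1000 × 9.81 × 66.00 = 647460 Pa ≈ 647 kPa.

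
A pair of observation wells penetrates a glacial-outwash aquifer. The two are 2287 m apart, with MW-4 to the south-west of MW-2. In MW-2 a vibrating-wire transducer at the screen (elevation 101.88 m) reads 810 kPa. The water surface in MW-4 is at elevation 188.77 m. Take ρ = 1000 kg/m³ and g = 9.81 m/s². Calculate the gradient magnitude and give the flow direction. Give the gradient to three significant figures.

i ≈ 0.00189; groundwater flows toward the north-east

Pressure head at MW-2: ψ = P/(ρg) = 810×1000 / (1000 × 9.81) = 82.57 m.
Total head at MW-2: h = z + ψ = 101.88 + 82.57 = 184.45 m.
Total head at MW-4: h = 188.77 m (water level in the piezometer is the total head).
Head difference: h(MW-2) − h(MW-4) = 184.45 − 188.77 = -4.32 m.
Hydraulic gradient: i = |Δh| / L = 4.32 / 2287 = 0.00189.
Flow is from higher to lower head: from MW-4 toward MW-2, i.e. toward the north-east.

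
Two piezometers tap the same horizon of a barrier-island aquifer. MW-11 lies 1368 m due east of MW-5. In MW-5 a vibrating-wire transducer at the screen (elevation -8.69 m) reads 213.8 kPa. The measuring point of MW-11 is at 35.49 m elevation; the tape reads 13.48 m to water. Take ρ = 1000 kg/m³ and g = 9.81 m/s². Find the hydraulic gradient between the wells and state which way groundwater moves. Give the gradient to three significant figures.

Pressure head at MW-5: ψ = P/(ρg) = 213.8×1000 / (1000 × 9.81) = 21.79 m.
Total head at MW-5: h = z + ψ = -8.69 + 21.79 = 13.10 m.
Total head at MW-11: h = 35.49 − 13.48 = 22.01 m.
Head difference: h(MW-5) − h(MW-11) = 13.10 − 22.01 = -8.91 m.
Hydraulic gradient: i = |Δh| / L = 8.91 / 1368 = 0.00651.
Flow is from higher to lower head: from MW-11 toward MW-5, i.e. toward the west.

i ≈ 0.00651; groundwater flows toward the west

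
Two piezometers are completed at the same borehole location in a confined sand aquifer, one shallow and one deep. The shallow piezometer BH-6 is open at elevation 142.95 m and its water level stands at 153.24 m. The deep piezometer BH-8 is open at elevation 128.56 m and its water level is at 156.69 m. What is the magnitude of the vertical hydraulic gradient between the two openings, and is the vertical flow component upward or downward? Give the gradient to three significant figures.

Total head at BH-6: h = 153.24 m (water level in the standpipe).
Total head at BH-8: h = 156.69 m.
Δh = h(BH-6) − h(BH-8) = 153.24 − 156.69 = -3.45 m.
Vertical separation Δz = 142.95 − 128.56 = 14.39 m.
|i_v| = |Δh| / Δz = 3.45 / 14.39 = 0.240.
Head is higher in the deep piezometer, so vertical flow is upward (discharge condition).

|i_v| ≈ 0.240; vertical flow is upward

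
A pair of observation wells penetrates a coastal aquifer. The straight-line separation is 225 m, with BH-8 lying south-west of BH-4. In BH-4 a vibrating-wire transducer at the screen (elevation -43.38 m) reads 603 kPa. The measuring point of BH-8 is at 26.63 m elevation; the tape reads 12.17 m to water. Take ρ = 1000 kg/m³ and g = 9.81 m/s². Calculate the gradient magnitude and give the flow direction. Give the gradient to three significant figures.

Pressure head at BH-4: ψ = P/(ρg) = 603×1000 / (1000 × 9.81) = 61.47 m.
Total head at BH-4: h = z + ψ = -43.38 + 61.47 = 18.09 m.
Total head at BH-8: h = 26.63 − 12.17 = 14.46 m.
Head difference: h(BH-4) − h(BH-8) = 18.09 − 14.46 = 3.63 m.
Hydraulic gradient: i = |Δh| / L = 3.63 / 225 = 0.0161.
Flow is from higher to lower head: from BH-4 toward BH-8, i.e. toward the south-west.

i ≈ 0.0161; groundwater flows toward the south-west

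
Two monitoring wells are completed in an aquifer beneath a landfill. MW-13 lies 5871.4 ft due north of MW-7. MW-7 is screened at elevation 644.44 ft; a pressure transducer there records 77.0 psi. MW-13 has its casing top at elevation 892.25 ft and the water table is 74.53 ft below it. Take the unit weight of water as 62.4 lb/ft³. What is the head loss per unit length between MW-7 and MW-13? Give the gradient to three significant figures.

i ≈ 0.000751 ft/ft

Pressure head at MW-7: ψ = 144·P/γ = 144 × 77.0 / 62.4 = 177.69 ft.
Total head at MW-7: h = z + ψ = 644.44 + 177.69 = 822.13 ft.
Total head at MW-13: h = 892.25 − 74.53 = 817.72 ft.
Head difference: h(MW-7) − h(MW-13) = 822.13 − 817.72 = 4.41 ft.
Hydraulic gradient: i = |Δh| / L = 4.41 / 5871.4 = 0.000751.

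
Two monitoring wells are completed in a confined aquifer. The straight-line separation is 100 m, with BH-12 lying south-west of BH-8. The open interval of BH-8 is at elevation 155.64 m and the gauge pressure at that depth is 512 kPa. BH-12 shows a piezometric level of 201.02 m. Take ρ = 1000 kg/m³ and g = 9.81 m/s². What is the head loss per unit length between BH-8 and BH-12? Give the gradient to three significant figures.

i ≈ 0.0681 m/m

Pressure head at BH-8: ψ = P/(ρg) = 512×1000 / (1000 × 9.81) = 52.19 m.
Total head at BH-8: h = z + ψ = 155.64 + 52.19 = 207.83 m.
Total head at BH-12: h = 201.02 m (water level in the piezometer is the total head).
Head difference: h(BH-8) − h(BH-12) = 207.83 − 201.02 = 6.81 m.
Hydraulic gradient: i = |Δh| / L = 6.81 / 100 = 0.0681.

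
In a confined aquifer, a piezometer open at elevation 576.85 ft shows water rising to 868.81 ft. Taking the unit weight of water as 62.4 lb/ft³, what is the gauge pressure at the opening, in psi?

P ≈ 127 psi

Pressure head ψ = h − z = 868.81 − 576.85 = 291.96 ft.
P = γ·ψ / 144 = 62.4 × 291.96 / 144 = 127 psi.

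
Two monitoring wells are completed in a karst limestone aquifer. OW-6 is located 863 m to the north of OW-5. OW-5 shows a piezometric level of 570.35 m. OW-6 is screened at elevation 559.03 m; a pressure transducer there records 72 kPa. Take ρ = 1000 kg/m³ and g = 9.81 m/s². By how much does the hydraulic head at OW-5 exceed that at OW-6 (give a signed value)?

Total head at OW-5: h = 570.35 m (water level in the piezometer is the total head).
Pressure head at OW-6: ψ = P/(ρg) = 72×1000 / (1000 × 9.81) = 7.34 m.
Total head at OW-6: h = z + ψ = 559.03 + 7.34 = 566.37 m.
Head difference: h(OW-5) − h(OW-6) = 570.35 − 566.37 = 3.98 m.

Δh ≈ 3.98 m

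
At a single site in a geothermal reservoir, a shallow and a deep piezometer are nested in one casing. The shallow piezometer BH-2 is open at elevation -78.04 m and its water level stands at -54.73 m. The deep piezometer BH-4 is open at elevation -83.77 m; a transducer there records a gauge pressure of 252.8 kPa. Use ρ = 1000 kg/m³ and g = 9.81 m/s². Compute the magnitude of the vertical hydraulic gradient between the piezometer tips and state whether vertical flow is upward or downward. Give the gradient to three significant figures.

|i_v| ≈ 0.571; vertical flow is downward

Total head at BH-2: h = -54.73 m (water level in the standpipe).
Pressure head at BH-4: ψ = P/(ρg) = 252.8×1000 / (1000 × 9.81) = 25.77 m.
Total head at BH-4: h = z + ψ = -83.77 + 25.77 = -58.00 m.
Δh = h(BH-2) − h(BH-4) = -54.73 − (-58.00) = 3.27 m.
Vertical separation Δz = -78.04 − (-83.77) = 5.73 m.
|i_v| = |Δh| / Δz = 3.27 / 5.73 = 0.571.
Head is higher in the shallow piezometer, so vertical flow is downward (recharge condition).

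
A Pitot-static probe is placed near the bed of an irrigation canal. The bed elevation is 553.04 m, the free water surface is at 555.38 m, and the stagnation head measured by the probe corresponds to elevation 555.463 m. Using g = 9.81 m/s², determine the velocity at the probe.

v ≈ 1.28 m/s

Near the bed, under hydrostatic conditions, the piezometric head (z + ψ) equals the free-surface elevation, 555.38 m.
Velocity head = total − piezometric = 555.463 − 555.38 = 0.083 m.
v = √(2g·h_v) = √(2 × 9.81 × 0.083) = 1.28 m/s.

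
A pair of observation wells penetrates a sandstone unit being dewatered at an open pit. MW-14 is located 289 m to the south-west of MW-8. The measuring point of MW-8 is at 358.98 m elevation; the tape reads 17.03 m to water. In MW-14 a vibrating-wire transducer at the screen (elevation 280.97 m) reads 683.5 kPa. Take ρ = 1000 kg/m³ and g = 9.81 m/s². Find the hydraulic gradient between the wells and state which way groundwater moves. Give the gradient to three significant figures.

Total head at MW-8: h = 358.98 − 17.03 = 341.95 m.
Pressure head at MW-14: ψ = P/(ρg) = 683.5×1000 / (1000 × 9.81) = 69.67 m.
Total head at MW-14: h = z + ψ = 280.97 + 69.67 = 350.64 m.
Head difference: h(MW-8) − h(MW-14) = 341.95 − 350.64 = -8.69 m.
Hydraulic gradient: i = |Δh| / L = 8.69 / 289 = 0.0301.
Flow is from higher to lower head: from MW-14 toward MW-8, i.e. toward the north-east.

i ≈ 0.0301; groundwater flows toward the north-east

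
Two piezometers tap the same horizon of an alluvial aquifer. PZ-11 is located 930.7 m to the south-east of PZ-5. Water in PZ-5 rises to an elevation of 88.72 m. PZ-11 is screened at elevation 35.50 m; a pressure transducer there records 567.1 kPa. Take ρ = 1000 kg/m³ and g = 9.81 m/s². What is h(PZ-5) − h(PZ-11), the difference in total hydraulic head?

Total head at PZ-5: h = 88.72 m (water level in the piezometer is the total head).
Pressure head at PZ-11: ψ = P/(ρg) = 567.1×1000 / (1000 × 9.81) = 57.81 m.
Total head at PZ-11: h = z + ψ = 35.50 + 57.81 = 93.31 m.
Head difference: h(PZ-5) − h(PZ-11) = 88.72 − 93.31 = -4.59 m.

Δh ≈ -4.59 m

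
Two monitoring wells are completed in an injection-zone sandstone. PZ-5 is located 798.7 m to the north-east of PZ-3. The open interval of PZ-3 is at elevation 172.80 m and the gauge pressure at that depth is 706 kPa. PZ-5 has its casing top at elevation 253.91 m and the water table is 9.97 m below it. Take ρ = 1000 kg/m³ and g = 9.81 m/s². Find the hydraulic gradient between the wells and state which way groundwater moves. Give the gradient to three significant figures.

i ≈ 0.00104; groundwater flows toward the north-east

Pressure head at PZ-3: ψ = P/(ρg) = 706×1000 / (1000 × 9.81) = 71.97 m.
Total head at PZ-3: h = z + ψ = 172.80 + 71.97 = 244.77 m.
Total head at PZ-5: h = 253.91 − 9.97 = 243.94 m.
Head difference: h(PZ-3) − h(PZ-5) = 244.77 − 243.94 = 0.83 m.
Hydraulic gradient: i = |Δh| / L = 0.83 / 798.7 = 0.00104.
Flow is from higher to lower head: from PZ-3 toward PZ-5, i.e. toward the north-east.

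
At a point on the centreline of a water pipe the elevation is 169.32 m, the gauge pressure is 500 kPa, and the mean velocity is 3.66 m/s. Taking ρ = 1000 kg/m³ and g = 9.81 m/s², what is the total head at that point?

h ≈ 220.97 m

Pressure head ψ = P/(ρg) = 500×1000 / (1000 × 9.81) = 50.97 m.
Velocity head = v²/(2g) = 3.66² / (2 × 9.81) = 0.683 m.
h = z + ψ + v²/(2g) = 169.32 + 50.97 + 0.683 = 220.97 m.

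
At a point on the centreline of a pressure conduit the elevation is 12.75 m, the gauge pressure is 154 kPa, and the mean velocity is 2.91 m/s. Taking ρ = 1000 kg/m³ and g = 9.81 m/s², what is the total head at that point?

h ≈ 28.88 m

Pressure head ψ = P/(ρg) = 154×1000 / (1000 × 9.81) = 15.70 m.
Velocity head = v²/(2g) = 2.91² / (2 × 9.81) = 0.432 m.
h = z + ψ + v²/(2g) = 12.75 + 15.70 + 0.432 = 28.88 m.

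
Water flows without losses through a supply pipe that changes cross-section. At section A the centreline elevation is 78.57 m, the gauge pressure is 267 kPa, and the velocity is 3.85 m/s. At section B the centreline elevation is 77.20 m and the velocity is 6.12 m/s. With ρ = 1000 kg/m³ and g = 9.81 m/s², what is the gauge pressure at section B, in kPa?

P₂ ≈ 269 kPa

Pressure head at A: ψ₁ = P₁/(ρg) = 267×1000 / (1000 × 9.81) = 27.22 m.
Velocity heads: v₁²/2g = 3.85²/19.62 = 0.755 m; v₂²/2g = 6.12²/19.62 = 1.909 m.
Total head H = z₁ + ψ₁ + v₁²/2g = 78.57 + 27.22 + 0.755 = 106.54 m.
ψ₂ = H − z₂ − v₂²/2g = 106.54 − 77.20 − 1.909 = 27.43 m.
P₂ = ρgψ₂ = 1000 × 9.81 × 27.43 ≈ 269 kPa.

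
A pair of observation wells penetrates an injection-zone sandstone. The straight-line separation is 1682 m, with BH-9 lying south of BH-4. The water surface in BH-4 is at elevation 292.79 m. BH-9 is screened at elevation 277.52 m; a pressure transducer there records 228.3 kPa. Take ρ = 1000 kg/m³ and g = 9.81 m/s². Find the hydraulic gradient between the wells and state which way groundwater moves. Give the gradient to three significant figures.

Total head at BH-4: h = 292.79 m (water level in the piezometer is the total head).
Pressure head at BH-9: ψ = P/(ρg) = 228.3×1000 / (1000 × 9.81) = 23.27 m.
Total head at BH-9: h = z + ψ = 277.52 + 23.27 = 300.79 m.
Head difference: h(BH-4) − h(BH-9) = 292.79 − 300.79 = -8.00 m.
Hydraulic gradient: i = |Δh| / L = 8.00 / 1682 = 0.00476.
Flow is from higher to lower head: from BH-9 toward BH-4, i.e. toward the north.

i ≈ 0.00476; groundwater flows toward the north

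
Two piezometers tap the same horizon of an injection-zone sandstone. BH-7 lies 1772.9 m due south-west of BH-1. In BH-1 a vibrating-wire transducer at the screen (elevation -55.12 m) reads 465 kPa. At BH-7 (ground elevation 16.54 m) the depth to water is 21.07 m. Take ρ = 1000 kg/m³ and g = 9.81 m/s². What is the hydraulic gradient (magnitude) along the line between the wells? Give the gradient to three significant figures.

Pressure head at BH-1: ψ = P/(ρg) = 465×1000 / (1000 × 9.81) = 47.40 m.
Total head at BH-1: h = z + ψ = -55.12 + 47.40 = -7.72 m.
Total head at BH-7: h = 16.54 − 21.07 = -4.53 m.
Head difference: h(BH-1) − h(BH-7) = -7.72 − (-4.53) = -3.19 m.
Hydraulic gradient: i = |Δh| / L = 3.19 / 1772.9 = 0.00180.

i ≈ 0.00180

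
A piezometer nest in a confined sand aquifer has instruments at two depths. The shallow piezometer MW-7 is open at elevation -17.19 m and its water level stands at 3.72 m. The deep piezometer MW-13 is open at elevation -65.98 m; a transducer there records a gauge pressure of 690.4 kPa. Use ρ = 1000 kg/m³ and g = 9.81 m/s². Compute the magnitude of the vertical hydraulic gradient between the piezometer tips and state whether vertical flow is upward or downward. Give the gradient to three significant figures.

|i_v| ≈ 0.0139; vertical flow is upward

Total head at MW-7: h = 3.72 m (water level in the standpipe).
Pressure head at MW-13: ψ = P/(ρg) = 690.4×1000 / (1000 × 9.81) = 70.38 m.
Total head at MW-13: h = z + ψ = -65.98 + 70.38 = 4.40 m.
Δh = h(MW-7) − h(MW-13) = 3.72 − 4.40 = -0.68 m.
Vertical separation Δz = -17.19 − (-65.98) = 48.79 m.
|i_v| = |Δh| / Δz = 0.68 / 48.79 = 0.0139.
Head is higher in the deep piezometer, so vertical flow is upward (discharge condition).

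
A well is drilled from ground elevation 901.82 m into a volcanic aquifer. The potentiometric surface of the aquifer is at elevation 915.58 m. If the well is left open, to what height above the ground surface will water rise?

≈ 13.76 m above ground

Water rises to the potentiometric surface, so the rise above ground = 915.58 − 901.82 = 13.76 m.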